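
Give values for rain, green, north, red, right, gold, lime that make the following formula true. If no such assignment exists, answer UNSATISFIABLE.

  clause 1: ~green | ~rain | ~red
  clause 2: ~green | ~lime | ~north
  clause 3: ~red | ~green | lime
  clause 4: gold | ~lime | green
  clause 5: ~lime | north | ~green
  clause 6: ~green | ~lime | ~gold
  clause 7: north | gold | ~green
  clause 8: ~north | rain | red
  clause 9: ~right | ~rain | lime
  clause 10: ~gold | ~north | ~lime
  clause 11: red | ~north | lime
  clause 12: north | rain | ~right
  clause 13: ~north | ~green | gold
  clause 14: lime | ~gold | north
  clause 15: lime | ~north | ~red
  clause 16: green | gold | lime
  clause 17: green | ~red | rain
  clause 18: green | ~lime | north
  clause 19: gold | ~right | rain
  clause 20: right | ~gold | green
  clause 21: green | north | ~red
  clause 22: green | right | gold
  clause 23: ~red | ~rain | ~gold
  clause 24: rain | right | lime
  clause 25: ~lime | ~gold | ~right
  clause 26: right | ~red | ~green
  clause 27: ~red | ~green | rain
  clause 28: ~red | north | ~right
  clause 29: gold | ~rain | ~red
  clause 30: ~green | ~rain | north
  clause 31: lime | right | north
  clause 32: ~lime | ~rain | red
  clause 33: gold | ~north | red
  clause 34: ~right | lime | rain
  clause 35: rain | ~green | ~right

Branch on green: set green = 0.
Branch on gold: set gold = 1.
The clause (right) is unit, so right = 1.
The clause (~lime) is unit, so lime = 0.
The clause (~rain) is unit, so rain = 0.
Now (rain) is unsatisfied and unit — conflict.
That branch fails; take gold = 0 instead.
The clause (~lime) is unit, so lime = 0.
Now (lime) is unsatisfied and unit — conflict.
Neither gold = 1 nor gold = 0 works.
That branch fails; take green = 1 instead.
Branch on rain: set rain = 0.
The clause (~red) is unit, so red = 0.
The clause (~north) is unit, so north = 0.
The clause (~lime) is unit, so lime = 0.
The clause (gold) is unit, so gold = 1.
Now (~gold) is unsatisfied and unit — conflict.
That branch fails; take rain = 1 instead.
The clause (~red) is unit, so red = 0.
The clause (north) is unit, so north = 1.
The clause (~lime) is unit, so lime = 0.
Now (lime) is unsatisfied and unit — conflict.
Neither rain = 1 nor rain = 0 works.
Neither green = 1 nor green = 0 works.

UNSATISFIABLE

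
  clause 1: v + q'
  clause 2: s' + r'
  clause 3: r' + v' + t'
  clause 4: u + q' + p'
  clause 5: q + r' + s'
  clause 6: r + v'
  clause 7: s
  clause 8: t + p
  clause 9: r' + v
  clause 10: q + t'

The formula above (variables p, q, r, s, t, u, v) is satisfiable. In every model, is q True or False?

False

Suppose q = 1.
From the singleton clause (v), v = 1.
From the singleton clause (r), r = 1.
From the singleton clause (s'), s = 0.
Now (s) is unsatisfied and unit — conflict.
So every satisfying assignment has q = False.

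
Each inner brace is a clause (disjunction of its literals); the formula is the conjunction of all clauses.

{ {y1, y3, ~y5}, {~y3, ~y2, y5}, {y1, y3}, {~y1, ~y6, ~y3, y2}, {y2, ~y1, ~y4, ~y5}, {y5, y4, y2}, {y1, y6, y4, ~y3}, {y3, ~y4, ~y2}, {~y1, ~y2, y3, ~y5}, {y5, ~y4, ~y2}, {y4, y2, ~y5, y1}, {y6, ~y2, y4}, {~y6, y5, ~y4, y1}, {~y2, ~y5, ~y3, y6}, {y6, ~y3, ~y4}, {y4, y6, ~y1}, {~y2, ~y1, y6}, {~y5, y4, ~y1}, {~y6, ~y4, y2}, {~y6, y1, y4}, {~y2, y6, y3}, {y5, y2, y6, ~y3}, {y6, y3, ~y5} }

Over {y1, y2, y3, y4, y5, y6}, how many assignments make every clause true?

4

There are 2^6 = 64 truth assignments over (y1, y2, y3, y4, y5, y6).
Split on y6. With y6 = 1, the clauses containing y6 are satisfied and ~y6 drops from the rest; 3 of the 2^5 = 32 assignments to the other variables satisfy what remains.
With y6 = 0, by the same count on the reduced clause set, 1 assignment works.
Total: 3 + 1 = 4.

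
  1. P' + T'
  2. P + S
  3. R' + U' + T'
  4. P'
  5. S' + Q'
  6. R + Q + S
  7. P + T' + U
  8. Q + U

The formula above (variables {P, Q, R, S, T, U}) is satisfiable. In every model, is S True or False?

Suppose S = 0.
From the singleton clause (P), P = 1.
But (P') is also a unit clause — contradiction.
So every satisfying assignment has S = True.

True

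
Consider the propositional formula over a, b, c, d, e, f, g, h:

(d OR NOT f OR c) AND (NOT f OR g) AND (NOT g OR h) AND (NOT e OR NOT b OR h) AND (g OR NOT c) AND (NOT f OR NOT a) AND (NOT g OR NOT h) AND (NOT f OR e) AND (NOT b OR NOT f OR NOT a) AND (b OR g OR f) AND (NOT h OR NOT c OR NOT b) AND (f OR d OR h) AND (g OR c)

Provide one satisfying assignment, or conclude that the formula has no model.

Case f = false:
Case g = false:
(NOT c) alone gives c = false.
But (c) is also a unit clause — contradiction.
That branch fails; take g = true instead.
(h) alone gives h = true.
But (NOT h) is also a unit clause — contradiction.
Neither g = true nor g = false works.
That branch fails; take f = true instead.
(g) alone gives g = true.
(h) alone gives h = true.
But (NOT h) is also a unit clause — contradiction.
Neither f = true nor f = false works.

UNSATISFIABLE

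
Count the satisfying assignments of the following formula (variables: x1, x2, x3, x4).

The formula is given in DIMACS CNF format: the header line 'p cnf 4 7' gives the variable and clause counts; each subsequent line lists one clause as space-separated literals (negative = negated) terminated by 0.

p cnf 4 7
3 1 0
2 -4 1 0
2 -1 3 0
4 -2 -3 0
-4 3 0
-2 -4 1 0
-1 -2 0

There are 2^4 = 16 truth assignments over (x1, x2, x3, x4).
Check each against the 7 clauses (columns in the order x1, x2, x3, x4):
  F F F F  ✗ fails (x3 ∨ x1)
  F F F T  ✗ fails (x3 ∨ x1)
  F F T F  ✓ satisfies all
  F F T T  ✗ fails (x2 ∨ ¬x4 ∨ x1)
  F T F F  ✗ fails (x3 ∨ x1)
  F T F T  ✗ fails (x3 ∨ x1)
  F T T F  ✗ fails (x4 ∨ ¬x2 ∨ ¬x3)
  F T T T  ✗ fails (¬x2 ∨ ¬x4 ∨ x1)
  T F F F  ✗ fails (x2 ∨ ¬x1 ∨ x3)
  T F F T  ✗ fails (x2 ∨ ¬x1 ∨ x3)
  T F T F  ✓ satisfies all
  T F T T  ✓ satisfies all
  T T F F  ✗ fails (¬x1 ∨ ¬x2)
  T T F T  ✗ fails (¬x4 ∨ x3)
  T T T F  ✗ fails (x4 ∨ ¬x2 ∨ ¬x3)
  T T T T  ✗ fails (¬x1 ∨ ¬x2)
3 of the 16 rows are models.

3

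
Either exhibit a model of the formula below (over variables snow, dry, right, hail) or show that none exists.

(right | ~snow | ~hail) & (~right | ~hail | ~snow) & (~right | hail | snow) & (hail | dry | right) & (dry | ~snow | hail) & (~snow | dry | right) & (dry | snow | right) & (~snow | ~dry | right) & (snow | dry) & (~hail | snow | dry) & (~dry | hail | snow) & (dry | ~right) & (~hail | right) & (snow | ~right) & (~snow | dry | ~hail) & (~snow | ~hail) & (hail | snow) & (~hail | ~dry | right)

Suppose snow = 1.
From the singleton clause (~hail), hail = 0.
From the singleton clause (dry), dry = 1.
From the singleton clause (right), right = 1.
This assignment satisfies each clause.

snow=1; dry=1; right=1; hail=0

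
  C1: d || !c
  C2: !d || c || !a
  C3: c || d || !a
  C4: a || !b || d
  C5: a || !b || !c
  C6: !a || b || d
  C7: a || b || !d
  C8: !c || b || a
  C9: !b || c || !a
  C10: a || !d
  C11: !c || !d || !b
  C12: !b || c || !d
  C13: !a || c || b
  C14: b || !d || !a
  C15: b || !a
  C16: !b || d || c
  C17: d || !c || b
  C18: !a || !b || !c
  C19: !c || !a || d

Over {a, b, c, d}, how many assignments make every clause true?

There are 2^4 = 16 truth assignments over (a, b, c, d).
Check each against the 19 clauses (columns in the order a, b, c, d):
  F F F F  ✓ satisfies all
  F F F T  ✗ fails (a || b || !d)
  F F T F  ✗ fails (d || !c)
  F F T T  ✗ fails (a || b || !d)
  F T F F  ✗ fails (a || !b || d)
  F T F T  ✗ fails (a || !d)
  F T T F  ✗ fails (d || !c)
  F T T T  ✗ fails (a || !b || !c)
  T F F F  ✗ fails (c || d || !a)
  T F F T  ✗ fails (!d || c || !a)
  T F T F  ✗ fails (d || !c)
  T F T T  ✗ fails (b || !d || !a)
  T T F F  ✗ fails (c || d || !a)
  T T F T  ✗ fails (!d || c || !a)
  T T T F  ✗ fails (d || !c)
  T T T T  ✗ fails (!c || !d || !b)
1 of the 16 rows is a model.

1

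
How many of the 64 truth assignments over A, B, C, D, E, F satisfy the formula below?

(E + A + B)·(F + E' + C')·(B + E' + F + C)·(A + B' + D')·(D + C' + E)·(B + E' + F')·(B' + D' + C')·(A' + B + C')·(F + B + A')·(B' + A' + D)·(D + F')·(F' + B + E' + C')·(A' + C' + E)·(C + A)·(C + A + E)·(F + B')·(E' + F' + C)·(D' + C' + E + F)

There are 2^6 = 64 truth assignments over (A, B, C, D, E, F).
Split on B. With B = 1, the clauses containing B are satisfied and B' drops from the rest; 1 of the 2^5 = 32 assignments to the other variables satisfy what remains.
With B = 0, by the same count on the reduced clause set, 1 assignment works.
(One model: A=T, B=F, C=F, D=T, E=F, F=T.)
Total: 1 + 1 = 2.

2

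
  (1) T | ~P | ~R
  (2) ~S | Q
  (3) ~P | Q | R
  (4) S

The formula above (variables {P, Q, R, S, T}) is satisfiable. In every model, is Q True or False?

Suppose Q = 0.
Unit clause (~S) forces S = 0.
But (S) is also a unit clause — contradiction.
So every satisfying assignment has Q = True.

True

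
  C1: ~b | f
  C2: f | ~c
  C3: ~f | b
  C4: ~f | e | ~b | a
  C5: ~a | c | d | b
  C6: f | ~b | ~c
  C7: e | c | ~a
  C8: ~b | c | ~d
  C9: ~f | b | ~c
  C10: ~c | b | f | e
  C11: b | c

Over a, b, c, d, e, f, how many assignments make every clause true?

8

There are 2^6 = 64 truth assignments over (a, b, c, d, e, f).
Split on b. With b = 1, the clauses containing b are satisfied and ~b drops from the rest; 8 of the 2^5 = 32 assignments to the other variables satisfy what remains.
With b = 0, by the same count on the reduced clause set, 0 assignments work.
(One model: a=F, b=T, c=F, d=F, e=T, f=T.)
Total: 8 + 0 = 8.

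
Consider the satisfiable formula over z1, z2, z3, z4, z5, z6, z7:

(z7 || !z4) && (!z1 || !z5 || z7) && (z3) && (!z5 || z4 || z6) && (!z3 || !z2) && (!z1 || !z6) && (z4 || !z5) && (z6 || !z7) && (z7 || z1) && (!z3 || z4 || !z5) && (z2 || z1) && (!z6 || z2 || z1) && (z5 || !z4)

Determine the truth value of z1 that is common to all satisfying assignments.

Suppose z1 = false.
From the singleton clause (z3), z3 = true.
From the singleton clause (!z2), z2 = false.
That conflicts with the unit clause (z2).
So every satisfying assignment has z1 = True.

True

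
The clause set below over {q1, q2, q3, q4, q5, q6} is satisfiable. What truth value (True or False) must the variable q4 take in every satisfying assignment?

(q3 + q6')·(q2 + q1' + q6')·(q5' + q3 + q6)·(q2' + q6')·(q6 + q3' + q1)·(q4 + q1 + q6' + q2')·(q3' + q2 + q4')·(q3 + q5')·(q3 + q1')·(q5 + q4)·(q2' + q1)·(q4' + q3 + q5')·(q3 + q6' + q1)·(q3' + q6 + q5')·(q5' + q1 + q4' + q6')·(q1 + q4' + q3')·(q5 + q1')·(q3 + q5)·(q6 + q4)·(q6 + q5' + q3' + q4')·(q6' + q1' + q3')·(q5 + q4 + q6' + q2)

False

Suppose q4 = 1.
Case q3 = 1:
From the singleton clause (q2), q2 = 1.
From the singleton clause (q6'), q6 = 0.
From the singleton clause (q1), q1 = 1.
From the singleton clause (q5'), q5 = 0.
But (q5) is also a unit clause — contradiction.
So q3 must be the other value — set q3 = 0.
From the singleton clause (q6'), q6 = 0.
From the singleton clause (q5'), q5 = 0.
But (q5) is also a unit clause — contradiction.
Both values of q3 lead to a conflict.
So every satisfying assignment has q4 = False.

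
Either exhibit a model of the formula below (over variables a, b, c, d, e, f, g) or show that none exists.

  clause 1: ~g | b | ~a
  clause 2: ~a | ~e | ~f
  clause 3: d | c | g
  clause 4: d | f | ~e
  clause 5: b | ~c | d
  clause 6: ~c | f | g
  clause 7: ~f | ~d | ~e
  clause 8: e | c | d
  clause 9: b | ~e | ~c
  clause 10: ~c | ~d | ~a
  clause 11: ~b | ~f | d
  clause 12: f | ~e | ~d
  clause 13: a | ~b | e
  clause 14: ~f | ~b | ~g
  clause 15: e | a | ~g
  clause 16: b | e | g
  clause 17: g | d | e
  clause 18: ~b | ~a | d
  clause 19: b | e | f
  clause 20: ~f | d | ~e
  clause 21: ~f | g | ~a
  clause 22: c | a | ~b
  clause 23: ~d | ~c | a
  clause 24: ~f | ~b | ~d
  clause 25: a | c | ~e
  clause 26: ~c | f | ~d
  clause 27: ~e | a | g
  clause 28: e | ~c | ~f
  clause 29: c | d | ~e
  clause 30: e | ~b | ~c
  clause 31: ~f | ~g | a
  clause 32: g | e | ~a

Case g = 1:
Case b = 1:
Unit clause (~f) forces f = 0.
Case d = 1:
Unit clause (~e) forces e = 0.
Unit clause (a) forces a = 1.
Unit clause (~c) forces c = 0.
Every clause now holds.

a: 1,  b: 1,  c: 0,  d: 1,  e: 0,  f: 0,  g: 1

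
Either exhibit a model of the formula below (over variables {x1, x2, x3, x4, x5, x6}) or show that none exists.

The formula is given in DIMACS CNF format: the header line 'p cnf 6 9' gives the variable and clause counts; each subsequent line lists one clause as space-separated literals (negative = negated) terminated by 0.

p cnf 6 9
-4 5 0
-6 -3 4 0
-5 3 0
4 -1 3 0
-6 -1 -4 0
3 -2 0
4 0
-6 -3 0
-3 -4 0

The clause (x4) is unit, so x4 = True.
The clause (x5) is unit, so x5 = True.
The clause (x3) is unit, so x3 = True.
That conflicts with the unit clause (¬x3).

UNSATISFIABLE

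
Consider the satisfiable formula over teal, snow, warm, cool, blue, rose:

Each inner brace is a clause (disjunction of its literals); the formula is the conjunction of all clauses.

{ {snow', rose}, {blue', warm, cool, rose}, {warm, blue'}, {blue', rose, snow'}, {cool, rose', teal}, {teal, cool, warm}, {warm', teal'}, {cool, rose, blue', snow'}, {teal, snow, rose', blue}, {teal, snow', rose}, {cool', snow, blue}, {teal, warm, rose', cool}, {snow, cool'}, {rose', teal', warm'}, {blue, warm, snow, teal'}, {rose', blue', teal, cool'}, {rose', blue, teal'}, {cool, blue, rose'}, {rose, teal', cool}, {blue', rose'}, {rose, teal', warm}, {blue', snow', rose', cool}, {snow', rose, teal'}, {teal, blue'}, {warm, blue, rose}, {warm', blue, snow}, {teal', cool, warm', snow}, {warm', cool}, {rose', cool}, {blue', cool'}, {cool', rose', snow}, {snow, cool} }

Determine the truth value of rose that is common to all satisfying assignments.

Suppose rose = 0.
From the singleton clause (snow'), snow = 0.
From the singleton clause (cool'), cool = 0.
But (cool) is also a unit clause — contradiction.
So every satisfying assignment has rose = True.

True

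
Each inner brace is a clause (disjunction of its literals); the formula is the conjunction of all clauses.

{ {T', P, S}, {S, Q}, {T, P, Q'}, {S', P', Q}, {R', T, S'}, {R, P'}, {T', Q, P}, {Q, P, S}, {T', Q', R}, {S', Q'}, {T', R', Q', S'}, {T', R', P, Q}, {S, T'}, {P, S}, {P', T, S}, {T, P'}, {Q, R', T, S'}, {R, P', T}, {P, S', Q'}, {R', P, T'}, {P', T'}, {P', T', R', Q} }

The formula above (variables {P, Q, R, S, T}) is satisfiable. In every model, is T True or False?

Suppose T = 1.
From the singleton clause (S), S = 1.
From the singleton clause (Q'), Q = 0.
From the singleton clause (P'), P = 0.
But (P) is also a unit clause — contradiction.
So every satisfying assignment has T = False.

False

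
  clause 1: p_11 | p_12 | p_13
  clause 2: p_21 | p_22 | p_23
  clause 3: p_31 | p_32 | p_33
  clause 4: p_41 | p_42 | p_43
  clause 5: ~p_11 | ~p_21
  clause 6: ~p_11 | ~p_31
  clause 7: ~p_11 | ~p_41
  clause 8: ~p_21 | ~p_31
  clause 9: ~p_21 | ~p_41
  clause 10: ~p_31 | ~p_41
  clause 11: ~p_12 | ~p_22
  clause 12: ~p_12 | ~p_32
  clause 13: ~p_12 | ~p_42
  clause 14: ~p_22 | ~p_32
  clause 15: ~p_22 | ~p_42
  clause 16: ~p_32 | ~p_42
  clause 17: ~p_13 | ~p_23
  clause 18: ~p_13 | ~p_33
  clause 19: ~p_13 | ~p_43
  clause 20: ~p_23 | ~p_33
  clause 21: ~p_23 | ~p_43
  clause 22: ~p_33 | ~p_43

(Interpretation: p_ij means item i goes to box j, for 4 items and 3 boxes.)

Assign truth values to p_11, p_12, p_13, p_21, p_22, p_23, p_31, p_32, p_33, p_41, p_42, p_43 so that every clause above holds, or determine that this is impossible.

Suppose p_11 = 0.
Suppose p_12 = 1.
Unit clause (~p_22) forces p_22 = 0.
Unit clause (~p_32) forces p_32 = 0.
Unit clause (~p_42) forces p_42 = 0.
Suppose p_21 = 1.
Unit clause (~p_31) forces p_31 = 0.
Unit clause (p_33) forces p_33 = 1.
Unit clause (~p_41) forces p_41 = 0.
Unit clause (p_43) forces p_43 = 1.
That conflicts with the unit clause (~p_43).
So p_21 must be the other value — set p_21 = 0.
Unit clause (p_23) forces p_23 = 1.
Unit clause (~p_13) forces p_13 = 0.
Unit clause (~p_33) forces p_33 = 0.
Unit clause (p_31) forces p_31 = 1.
Unit clause (~p_41) forces p_41 = 0.
Unit clause (p_43) forces p_43 = 1.
That conflicts with the unit clause (~p_43).
Both values of p_21 lead to a conflict.
So p_12 must be the other value — set p_12 = 0.
Unit clause (p_13) forces p_13 = 1.
Unit clause (~p_23) forces p_23 = 0.
Unit clause (~p_33) forces p_33 = 0.
Unit clause (~p_43) forces p_43 = 0.
Suppose p_21 = 1.
Unit clause (~p_31) forces p_31 = 0.
Unit clause (p_32) forces p_32 = 1.
Unit clause (~p_41) forces p_41 = 0.
Unit clause (p_42) forces p_42 = 1.
That conflicts with the unit clause (~p_42).
So p_21 must be the other value — set p_21 = 0.
Unit clause (p_22) forces p_22 = 1.
Unit clause (~p_32) forces p_32 = 0.
Unit clause (p_31) forces p_31 = 1.
Unit clause (~p_41) forces p_41 = 0.
Unit clause (p_42) forces p_42 = 1.
That conflicts with the unit clause (~p_42).
Both values of p_21 lead to a conflict.
Both values of p_12 lead to a conflict.
So p_11 must be the other value — set p_11 = 1.
Unit clause (~p_21) forces p_21 = 0.
Unit clause (~p_31) forces p_31 = 0.
Unit clause (~p_41) forces p_41 = 0.
Suppose p_22 = 1.
Unit clause (~p_12) forces p_12 = 0.
Unit clause (~p_32) forces p_32 = 0.
Unit clause (p_33) forces p_33 = 1.
Unit clause (~p_42) forces p_42 = 0.
Unit clause (p_43) forces p_43 = 1.
That conflicts with the unit clause (~p_43).
So p_22 must be the other value — set p_22 = 0.
Unit clause (p_23) forces p_23 = 1.
Unit clause (~p_13) forces p_13 = 0.
Unit clause (~p_33) forces p_33 = 0.
Unit clause (p_32) forces p_32 = 1.
Unit clause (~p_12) forces p_12 = 0.
Unit clause (~p_42) forces p_42 = 0.
Unit clause (p_43) forces p_43 = 1.
That conflicts with the unit clause (~p_43).
Both values of p_22 lead to a conflict.
Both values of p_11 lead to a conflict.

UNSATISFIABLE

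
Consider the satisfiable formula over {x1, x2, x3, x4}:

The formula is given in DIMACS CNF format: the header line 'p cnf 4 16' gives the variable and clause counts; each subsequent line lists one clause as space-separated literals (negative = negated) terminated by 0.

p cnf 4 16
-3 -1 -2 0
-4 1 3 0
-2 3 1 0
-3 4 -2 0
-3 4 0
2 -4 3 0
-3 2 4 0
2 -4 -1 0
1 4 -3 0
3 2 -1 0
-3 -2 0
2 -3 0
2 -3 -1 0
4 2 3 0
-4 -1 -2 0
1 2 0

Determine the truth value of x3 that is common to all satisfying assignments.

False

Suppose x3 = True.
Unit clause (x4) forces x4 = True.
Unit clause (¬x2) forces x2 = False.
Now (x2) is unsatisfied and unit — conflict.
So every satisfying assignment has x3 = False.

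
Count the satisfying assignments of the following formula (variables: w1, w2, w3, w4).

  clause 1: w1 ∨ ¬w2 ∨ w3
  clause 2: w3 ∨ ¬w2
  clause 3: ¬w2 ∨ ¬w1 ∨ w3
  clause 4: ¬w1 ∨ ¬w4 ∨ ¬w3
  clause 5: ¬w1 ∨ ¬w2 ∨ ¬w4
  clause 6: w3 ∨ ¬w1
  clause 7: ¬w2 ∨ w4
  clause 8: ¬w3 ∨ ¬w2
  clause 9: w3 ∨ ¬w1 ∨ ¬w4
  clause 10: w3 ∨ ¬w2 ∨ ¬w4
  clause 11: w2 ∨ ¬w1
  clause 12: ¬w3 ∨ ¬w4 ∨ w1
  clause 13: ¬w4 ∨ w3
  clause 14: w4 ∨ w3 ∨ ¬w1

2

There are 2^4 = 16 truth assignments over (w1, w2, w3, w4).
Split on w1. With w1 = True, the clauses containing w1 are satisfied and ¬w1 drops from the rest; 0 of the 2^3 = 8 assignments to the other variables satisfy what remains.
With w1 = False, by the same count on the reduced clause set, 2 assignments work.
Total: 0 + 2 = 2.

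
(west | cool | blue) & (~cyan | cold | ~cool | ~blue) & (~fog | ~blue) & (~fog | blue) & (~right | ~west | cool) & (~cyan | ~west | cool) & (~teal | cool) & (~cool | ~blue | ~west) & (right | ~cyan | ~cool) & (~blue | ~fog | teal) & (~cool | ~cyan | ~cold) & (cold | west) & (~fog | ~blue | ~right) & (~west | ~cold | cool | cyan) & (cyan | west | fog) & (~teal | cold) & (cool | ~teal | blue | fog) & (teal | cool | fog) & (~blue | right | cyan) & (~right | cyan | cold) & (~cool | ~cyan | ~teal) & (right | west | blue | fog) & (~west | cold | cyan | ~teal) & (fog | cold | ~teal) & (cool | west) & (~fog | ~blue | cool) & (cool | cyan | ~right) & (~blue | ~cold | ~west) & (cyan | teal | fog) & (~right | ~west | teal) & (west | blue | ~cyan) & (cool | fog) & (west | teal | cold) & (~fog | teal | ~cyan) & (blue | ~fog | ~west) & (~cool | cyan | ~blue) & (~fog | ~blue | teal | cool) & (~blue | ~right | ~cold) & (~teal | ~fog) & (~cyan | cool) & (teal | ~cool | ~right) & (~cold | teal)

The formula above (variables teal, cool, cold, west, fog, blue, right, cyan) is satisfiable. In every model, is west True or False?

True

Suppose west = 0.
The clause (cold) is unit, so cold = 1.
The clause (cool) is unit, so cool = 1.
The clause (~cyan) is unit, so cyan = 0.
The clause (fog) is unit, so fog = 1.
The clause (~blue) is unit, so blue = 0.
Now (blue) is unsatisfied and unit — conflict.
So every satisfying assignment has west = True.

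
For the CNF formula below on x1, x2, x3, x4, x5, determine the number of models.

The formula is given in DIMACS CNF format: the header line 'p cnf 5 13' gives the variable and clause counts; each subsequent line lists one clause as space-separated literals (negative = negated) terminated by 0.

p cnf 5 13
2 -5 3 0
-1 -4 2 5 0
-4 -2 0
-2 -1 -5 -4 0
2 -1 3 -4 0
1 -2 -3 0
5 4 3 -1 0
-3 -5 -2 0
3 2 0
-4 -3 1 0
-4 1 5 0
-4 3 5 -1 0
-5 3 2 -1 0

9

There are 2^5 = 32 truth assignments over (x1, x2, x3, x4, x5).
Split on x2. With x2 = True, the clauses containing x2 are satisfied and ¬x2 drops from the rest; 4 of the 2^4 = 16 assignments to the other variables satisfy what remains.
With x2 = False, by the same count on the reduced clause set, 5 assignments work.
(One model: x1=F, x2=F, x3=T, x4=F, x5=F.)
Total: 4 + 5 = 9.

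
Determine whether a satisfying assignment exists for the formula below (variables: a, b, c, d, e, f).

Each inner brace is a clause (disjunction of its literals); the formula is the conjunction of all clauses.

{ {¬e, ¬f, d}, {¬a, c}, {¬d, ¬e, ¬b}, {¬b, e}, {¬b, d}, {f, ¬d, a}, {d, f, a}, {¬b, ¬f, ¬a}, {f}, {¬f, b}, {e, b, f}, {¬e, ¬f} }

From the singleton clause (f), f = True.
From the singleton clause (b), b = True.
From the singleton clause (e), e = True.
Now (¬e) is unsatisfied and unit — conflict.
No assignment satisfies every clause.

No, unsatisfiable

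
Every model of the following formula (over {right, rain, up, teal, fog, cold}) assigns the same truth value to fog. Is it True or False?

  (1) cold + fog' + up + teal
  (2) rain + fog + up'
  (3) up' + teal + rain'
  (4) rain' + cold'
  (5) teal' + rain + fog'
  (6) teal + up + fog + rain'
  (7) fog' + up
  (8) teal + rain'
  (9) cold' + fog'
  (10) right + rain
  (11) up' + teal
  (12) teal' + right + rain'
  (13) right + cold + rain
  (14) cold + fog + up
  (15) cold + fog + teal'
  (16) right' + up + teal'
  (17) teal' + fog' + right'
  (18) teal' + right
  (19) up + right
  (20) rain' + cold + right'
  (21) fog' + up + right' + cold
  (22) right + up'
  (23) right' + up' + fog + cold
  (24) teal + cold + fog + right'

False

Suppose fog = 1.
Unit clause (up) forces up = 1.
Unit clause (cold') forces cold = 0.
Unit clause (teal) forces teal = 1.
Unit clause (rain) forces rain = 1.
Unit clause (right) forces right = 1.
Now (right') is unsatisfied and unit — conflict.
So every satisfying assignment has fog = False.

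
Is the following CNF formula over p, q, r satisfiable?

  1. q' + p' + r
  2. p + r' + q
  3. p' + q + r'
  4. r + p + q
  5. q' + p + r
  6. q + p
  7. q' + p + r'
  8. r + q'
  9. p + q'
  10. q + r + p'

Yes, satisfiable

Branch on q: set q = 1.
Unit clause (r) forces r = 1.
Unit clause (p) forces p = 1.
This assignment satisfies each clause.
A satisfying assignment: p ↦ 1,  q ↦ 1,  r ↦ 1.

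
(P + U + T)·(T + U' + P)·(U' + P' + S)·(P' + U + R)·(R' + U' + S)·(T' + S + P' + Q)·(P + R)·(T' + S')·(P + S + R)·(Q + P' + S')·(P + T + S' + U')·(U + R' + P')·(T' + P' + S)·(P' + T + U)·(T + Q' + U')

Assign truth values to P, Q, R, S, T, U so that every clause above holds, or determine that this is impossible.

Try P = 0.
Unit clause (R) forces R = 1.
Try U = 0.
Unit clause (T) forces T = 1.
Unit clause (S') forces S = 0.
No clause remains; Q is free.

P: 0; Q: 1; R: 1; S: 0; T: 1; U: 0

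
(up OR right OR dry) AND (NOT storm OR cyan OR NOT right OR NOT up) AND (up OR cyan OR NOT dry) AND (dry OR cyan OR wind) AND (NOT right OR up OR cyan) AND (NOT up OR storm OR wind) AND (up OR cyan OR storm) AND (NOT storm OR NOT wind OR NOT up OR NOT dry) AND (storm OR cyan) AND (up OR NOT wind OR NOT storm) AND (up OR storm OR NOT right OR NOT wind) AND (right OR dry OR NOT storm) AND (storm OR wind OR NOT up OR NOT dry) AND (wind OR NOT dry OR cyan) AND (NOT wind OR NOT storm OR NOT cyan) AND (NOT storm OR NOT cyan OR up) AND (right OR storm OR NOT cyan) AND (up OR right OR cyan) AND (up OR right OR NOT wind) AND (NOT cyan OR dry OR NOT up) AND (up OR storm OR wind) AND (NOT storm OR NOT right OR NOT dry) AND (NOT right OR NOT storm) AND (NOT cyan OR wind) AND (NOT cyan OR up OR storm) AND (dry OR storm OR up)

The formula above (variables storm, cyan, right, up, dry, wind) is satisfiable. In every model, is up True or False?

True

Suppose up = false.
Case right = true:
(cyan) alone gives cyan = true.
(NOT storm) alone gives storm = false.
That conflicts with the unit clause (storm).
So right must be the other value — set right = false.
(dry) alone gives dry = true.
(cyan) alone gives cyan = true.
(NOT storm) alone gives storm = false.
That conflicts with the unit clause (storm).
Neither right = true nor right = false works.
So every satisfying assignment has up = True.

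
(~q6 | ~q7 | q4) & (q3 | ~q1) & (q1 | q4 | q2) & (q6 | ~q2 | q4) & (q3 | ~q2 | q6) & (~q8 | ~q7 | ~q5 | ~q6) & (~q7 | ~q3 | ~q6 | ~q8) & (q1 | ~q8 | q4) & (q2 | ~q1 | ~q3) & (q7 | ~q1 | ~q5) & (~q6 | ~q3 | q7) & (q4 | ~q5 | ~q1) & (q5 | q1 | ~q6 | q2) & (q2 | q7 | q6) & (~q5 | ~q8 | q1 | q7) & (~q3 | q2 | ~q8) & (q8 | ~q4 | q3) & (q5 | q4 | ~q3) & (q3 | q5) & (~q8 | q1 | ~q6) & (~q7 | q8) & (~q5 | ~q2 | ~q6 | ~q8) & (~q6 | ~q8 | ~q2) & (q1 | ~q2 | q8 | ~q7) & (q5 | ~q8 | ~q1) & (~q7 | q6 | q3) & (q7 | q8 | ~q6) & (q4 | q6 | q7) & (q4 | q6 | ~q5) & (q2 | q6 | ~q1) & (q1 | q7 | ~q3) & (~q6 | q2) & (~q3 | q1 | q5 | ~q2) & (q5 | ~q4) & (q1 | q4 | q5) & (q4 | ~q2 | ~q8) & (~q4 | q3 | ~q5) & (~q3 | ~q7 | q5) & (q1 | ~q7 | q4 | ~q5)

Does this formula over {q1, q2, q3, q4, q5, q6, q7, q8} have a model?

Satisfiable

Try q3 = 1.
Try q2 = 1.
Try q6 = 0.
From the singleton clause (q4), q4 = 1.
From the singleton clause (q5), q5 = 1.
Try q7 = 1.
From the singleton clause (q8), q8 = 1.
All clauses hold; q1 can take either value.
A satisfying assignment: q1: 0,  q2: 1,  q3: 1,  q4: 1,  q5: 1,  q6: 0,  q7: 1,  q8: 1.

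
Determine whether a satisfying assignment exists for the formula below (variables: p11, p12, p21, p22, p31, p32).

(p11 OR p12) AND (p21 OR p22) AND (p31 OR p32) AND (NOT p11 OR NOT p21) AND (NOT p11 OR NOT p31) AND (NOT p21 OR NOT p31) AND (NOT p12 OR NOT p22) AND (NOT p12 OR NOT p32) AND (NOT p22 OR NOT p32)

Case p11 = true:
Unit clause (NOT p21) forces p21 = false.
Unit clause (p22) forces p22 = true.
Unit clause (NOT p31) forces p31 = false.
Unit clause (p32) forces p32 = true.
Now (NOT p32) is unsatisfied and unit — conflict.
So p11 must be the other value — set p11 = false.
Unit clause (p12) forces p12 = true.
Unit clause (NOT p22) forces p22 = false.
Unit clause (p21) forces p21 = true.
Unit clause (NOT p31) forces p31 = false.
Unit clause (p32) forces p32 = true.
Now (NOT p32) is unsatisfied and unit — conflict.
Neither p11 = true nor p11 = false works.
No assignment satisfies every clause.

No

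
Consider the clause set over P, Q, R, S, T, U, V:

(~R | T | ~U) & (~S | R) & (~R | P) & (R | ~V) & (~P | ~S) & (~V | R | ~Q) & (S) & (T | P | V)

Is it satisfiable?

The clause (S) is unit, so S = 1.
The clause (R) is unit, so R = 1.
The clause (P) is unit, so P = 1.
But (~P) is also a unit clause — contradiction.
No assignment satisfies every clause.

No, unsatisfiable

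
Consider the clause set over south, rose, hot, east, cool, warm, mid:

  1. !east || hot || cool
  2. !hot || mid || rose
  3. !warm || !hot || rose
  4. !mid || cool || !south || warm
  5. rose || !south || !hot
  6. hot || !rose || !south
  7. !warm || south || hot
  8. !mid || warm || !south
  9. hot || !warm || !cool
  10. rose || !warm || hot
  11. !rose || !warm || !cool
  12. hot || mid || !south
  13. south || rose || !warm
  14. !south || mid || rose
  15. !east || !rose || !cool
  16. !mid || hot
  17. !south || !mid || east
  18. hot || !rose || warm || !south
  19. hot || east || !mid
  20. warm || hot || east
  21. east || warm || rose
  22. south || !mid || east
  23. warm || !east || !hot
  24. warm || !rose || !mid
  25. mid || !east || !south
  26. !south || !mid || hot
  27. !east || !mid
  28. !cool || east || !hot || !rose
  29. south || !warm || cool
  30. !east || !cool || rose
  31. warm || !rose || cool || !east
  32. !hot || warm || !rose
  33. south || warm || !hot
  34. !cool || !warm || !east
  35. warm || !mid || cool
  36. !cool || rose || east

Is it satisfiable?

Branch on mid: set mid = false.
Branch on hot: set hot = true.
The clause (rose) is unit, so rose = true.
The clause (warm) is unit, so warm = true.
The clause (!cool) is unit, so cool = false.
The clause (south) is unit, so south = true.
The clause (!east) is unit, so east = false.
All clauses are satisfied.
A satisfying assignment: south=true, rose=true, hot=true, east=false, cool=false, warm=true, mid=false.

Yes, satisfiable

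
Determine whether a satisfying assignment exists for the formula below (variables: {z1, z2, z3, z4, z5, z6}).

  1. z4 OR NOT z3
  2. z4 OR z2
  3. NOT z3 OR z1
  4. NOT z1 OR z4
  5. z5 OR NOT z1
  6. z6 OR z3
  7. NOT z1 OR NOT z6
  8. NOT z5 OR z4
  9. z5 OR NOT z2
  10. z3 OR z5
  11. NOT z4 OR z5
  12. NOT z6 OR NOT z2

Branch on z4: set z4 = true.
From the singleton clause (z5), z5 = true.
Branch on z3: set z3 = true.
From the singleton clause (z1), z1 = true.
From the singleton clause (NOT z6), z6 = false.
Every clause is now satisfied; z2 is unconstrained.
A satisfying assignment: z1: true; z2: false; z3: true; z4: true; z5: true; z6: false.

Satisfiable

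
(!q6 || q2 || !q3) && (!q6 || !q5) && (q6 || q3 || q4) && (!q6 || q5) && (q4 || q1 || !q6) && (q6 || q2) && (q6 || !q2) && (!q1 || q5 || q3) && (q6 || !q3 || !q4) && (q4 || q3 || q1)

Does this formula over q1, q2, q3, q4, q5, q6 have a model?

Unsatisfiable

Case q6 = false:
Unit clause (q2) forces q2 = true.
But (!q2) is also a unit clause — contradiction.
That branch fails; take q6 = true instead.
Unit clause (!q5) forces q5 = false.
But (q5) is also a unit clause — contradiction.
Both values of q6 lead to a conflict.
No assignment satisfies every clause.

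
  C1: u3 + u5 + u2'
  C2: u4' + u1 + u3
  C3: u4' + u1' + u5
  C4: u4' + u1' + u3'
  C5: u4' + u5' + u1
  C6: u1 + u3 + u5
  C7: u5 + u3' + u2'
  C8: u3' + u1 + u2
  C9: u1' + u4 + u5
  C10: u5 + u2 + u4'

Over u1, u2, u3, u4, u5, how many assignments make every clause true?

9

There are 2^5 = 32 truth assignments over (u1, u2, u3, u4, u5).
Split on u2. With u2 = 1, the clauses containing u2 are satisfied and u2' drops from the rest; 5 of the 2^4 = 16 assignments to the other variables satisfy what remains.
With u2 = 0, by the same count on the reduced clause set, 4 assignments work.
Total: 5 + 4 = 9.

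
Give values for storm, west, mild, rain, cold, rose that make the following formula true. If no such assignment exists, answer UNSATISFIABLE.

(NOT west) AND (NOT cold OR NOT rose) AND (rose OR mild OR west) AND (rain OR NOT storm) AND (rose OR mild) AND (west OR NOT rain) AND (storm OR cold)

storm: false,  west: false,  mild: true,  rain: false,  cold: true,  rose: false

(NOT west) alone gives west = false.
(NOT rain) alone gives rain = false.
(NOT storm) alone gives storm = false.
(cold) alone gives cold = true.
(NOT rose) alone gives rose = false.
(mild) alone gives mild = true.
Every clause now holds.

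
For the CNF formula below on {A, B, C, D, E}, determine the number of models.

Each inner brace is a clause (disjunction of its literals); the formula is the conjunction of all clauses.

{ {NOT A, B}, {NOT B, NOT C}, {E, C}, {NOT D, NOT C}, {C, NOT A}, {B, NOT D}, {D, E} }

4

There are 2^5 = 32 truth assignments over (A, B, C, D, E).
Split on A. With A = true, the clauses containing A are satisfied and NOT A drops from the rest; 0 of the 2^4 = 16 assignments to the other variables satisfy what remains.
With A = false, by the same count on the reduced clause set, 4 assignments work.
(One model: A=F, B=F, C=F, D=F, E=T.)
Total: 0 + 4 = 4.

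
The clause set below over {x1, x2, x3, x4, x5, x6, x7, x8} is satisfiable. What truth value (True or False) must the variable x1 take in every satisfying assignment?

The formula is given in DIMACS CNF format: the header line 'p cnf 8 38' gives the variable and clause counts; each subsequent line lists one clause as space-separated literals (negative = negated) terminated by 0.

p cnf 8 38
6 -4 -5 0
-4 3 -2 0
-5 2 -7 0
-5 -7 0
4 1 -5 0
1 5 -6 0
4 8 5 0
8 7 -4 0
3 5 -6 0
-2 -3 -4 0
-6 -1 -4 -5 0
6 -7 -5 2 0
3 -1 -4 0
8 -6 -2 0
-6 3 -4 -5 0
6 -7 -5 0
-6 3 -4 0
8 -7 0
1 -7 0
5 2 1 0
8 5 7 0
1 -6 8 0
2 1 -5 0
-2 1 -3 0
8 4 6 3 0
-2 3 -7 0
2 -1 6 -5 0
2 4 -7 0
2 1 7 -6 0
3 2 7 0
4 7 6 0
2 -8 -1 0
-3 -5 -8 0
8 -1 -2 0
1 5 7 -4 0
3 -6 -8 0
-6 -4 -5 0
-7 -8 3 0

True

Suppose x1 = False.
(¬x7) alone gives x7 = False.
Suppose x4 = True.
(x8) alone gives x8 = True.
(x5) alone gives x5 = True.
(x6) alone gives x6 = True.
But (¬x6) is also a unit clause — contradiction.
That branch fails; take x4 = False instead.
(¬x5) alone gives x5 = False.
(¬x6) alone gives x6 = False.
But (x6) is also a unit clause — contradiction.
Neither x4 = True nor x4 = False works.
So every satisfying assignment has x1 = True.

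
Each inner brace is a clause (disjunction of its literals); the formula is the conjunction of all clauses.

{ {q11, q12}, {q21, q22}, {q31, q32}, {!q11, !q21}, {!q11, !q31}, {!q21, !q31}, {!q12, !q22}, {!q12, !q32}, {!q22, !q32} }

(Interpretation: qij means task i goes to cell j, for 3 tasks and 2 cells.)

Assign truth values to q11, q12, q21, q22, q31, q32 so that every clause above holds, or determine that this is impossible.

UNSATISFIABLE

Try q11 = true.
From the singleton clause (!q21), q21 = false.
From the singleton clause (q22), q22 = true.
From the singleton clause (!q31), q31 = false.
From the singleton clause (q32), q32 = true.
That conflicts with the unit clause (!q32).
Undo q11 and try q11 = false.
From the singleton clause (q12), q12 = true.
From the singleton clause (!q22), q22 = false.
From the singleton clause (q21), q21 = true.
From the singleton clause (!q31), q31 = false.
From the singleton clause (q32), q32 = true.
That conflicts with the unit clause (!q32).
Both values of q11 lead to a conflict.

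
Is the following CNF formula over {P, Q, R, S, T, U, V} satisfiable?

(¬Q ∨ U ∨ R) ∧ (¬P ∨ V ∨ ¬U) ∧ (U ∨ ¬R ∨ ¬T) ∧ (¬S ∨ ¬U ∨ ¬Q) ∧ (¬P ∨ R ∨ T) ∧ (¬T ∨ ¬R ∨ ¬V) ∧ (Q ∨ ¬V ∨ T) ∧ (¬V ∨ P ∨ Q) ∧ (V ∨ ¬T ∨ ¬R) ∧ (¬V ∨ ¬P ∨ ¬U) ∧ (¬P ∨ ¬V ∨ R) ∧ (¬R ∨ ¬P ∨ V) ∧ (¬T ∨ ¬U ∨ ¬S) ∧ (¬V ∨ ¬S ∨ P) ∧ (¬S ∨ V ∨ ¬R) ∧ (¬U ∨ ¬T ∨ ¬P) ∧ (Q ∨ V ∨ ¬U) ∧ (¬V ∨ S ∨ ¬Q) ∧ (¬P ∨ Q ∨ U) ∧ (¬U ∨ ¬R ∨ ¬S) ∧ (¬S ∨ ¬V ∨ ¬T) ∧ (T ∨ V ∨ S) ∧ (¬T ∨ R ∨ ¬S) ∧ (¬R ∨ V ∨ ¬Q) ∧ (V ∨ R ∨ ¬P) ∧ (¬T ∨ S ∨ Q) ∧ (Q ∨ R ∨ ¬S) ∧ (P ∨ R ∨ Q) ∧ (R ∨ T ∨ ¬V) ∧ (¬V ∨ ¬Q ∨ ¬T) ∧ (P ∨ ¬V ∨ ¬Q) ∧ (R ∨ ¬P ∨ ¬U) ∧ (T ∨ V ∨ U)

Try Q = True.
Try U = False.
From the singleton clause (R), R = True.
From the singleton clause (¬T), T = False.
From the singleton clause (V), V = True.
From the singleton clause (S), S = True.
From the singleton clause (P), P = True.
All clauses are satisfied.
A satisfying assignment: P=True; Q=True; R=True; S=True; T=False; U=False; V=True.

Yes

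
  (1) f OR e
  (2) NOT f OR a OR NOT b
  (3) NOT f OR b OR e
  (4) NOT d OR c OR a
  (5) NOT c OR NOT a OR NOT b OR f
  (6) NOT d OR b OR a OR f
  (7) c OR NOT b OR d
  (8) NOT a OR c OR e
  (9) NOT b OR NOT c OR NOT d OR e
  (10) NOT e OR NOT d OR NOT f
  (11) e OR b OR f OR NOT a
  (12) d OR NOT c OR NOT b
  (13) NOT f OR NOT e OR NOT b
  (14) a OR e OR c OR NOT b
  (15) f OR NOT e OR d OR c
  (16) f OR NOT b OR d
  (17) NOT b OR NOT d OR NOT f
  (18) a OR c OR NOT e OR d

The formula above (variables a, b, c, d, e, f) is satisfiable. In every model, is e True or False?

Suppose e = false.
The clause (f) is unit, so f = true.
The clause (b) is unit, so b = true.
The clause (a) is unit, so a = true.
The clause (c) is unit, so c = true.
The clause (NOT d) is unit, so d = false.
Now (d) is unsatisfied and unit — conflict.
So every satisfying assignment has e = True.

True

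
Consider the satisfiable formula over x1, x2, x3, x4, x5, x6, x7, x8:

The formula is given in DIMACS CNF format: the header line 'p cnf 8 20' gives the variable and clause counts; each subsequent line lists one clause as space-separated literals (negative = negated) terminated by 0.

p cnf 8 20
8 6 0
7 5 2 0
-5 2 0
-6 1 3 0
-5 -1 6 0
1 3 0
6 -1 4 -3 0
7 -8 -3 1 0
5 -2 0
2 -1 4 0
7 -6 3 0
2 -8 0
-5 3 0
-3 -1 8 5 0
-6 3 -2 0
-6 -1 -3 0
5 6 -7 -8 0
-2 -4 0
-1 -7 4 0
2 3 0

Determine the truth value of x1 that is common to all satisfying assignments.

False

Suppose x1 = True.
Try x8 = True.
From the singleton clause (x2), x2 = True.
From the singleton clause (x5), x5 = True.
From the singleton clause (x6), x6 = True.
From the singleton clause (x3), x3 = True.
But (¬x3) is also a unit clause — contradiction.
That branch fails; take x8 = False instead.
From the singleton clause (x6), x6 = True.
From the singleton clause (¬x3), x3 = False.
From the singleton clause (x7), x7 = True.
From the singleton clause (¬x5), x5 = False.
From the singleton clause (¬x2), x2 = False.
But (x2) is also a unit clause — contradiction.
Either choice for x8 ends in contradiction.
So every satisfying assignment has x1 = False.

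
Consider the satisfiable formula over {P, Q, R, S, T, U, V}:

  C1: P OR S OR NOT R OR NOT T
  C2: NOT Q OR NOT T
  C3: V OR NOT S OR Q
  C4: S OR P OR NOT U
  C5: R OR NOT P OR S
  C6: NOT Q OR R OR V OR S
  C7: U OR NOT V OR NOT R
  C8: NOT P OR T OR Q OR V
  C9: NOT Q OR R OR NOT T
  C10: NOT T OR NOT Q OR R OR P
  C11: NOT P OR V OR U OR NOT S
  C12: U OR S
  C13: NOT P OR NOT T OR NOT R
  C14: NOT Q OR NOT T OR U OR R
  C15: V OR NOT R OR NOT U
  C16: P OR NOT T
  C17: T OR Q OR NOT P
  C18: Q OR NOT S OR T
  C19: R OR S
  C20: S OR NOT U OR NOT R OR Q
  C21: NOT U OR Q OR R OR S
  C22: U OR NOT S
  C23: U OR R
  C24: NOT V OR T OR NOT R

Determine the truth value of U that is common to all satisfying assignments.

True

Suppose U = false.
(S) alone gives S = true.
But (NOT S) is also a unit clause — contradiction.
So every satisfying assignment has U = True.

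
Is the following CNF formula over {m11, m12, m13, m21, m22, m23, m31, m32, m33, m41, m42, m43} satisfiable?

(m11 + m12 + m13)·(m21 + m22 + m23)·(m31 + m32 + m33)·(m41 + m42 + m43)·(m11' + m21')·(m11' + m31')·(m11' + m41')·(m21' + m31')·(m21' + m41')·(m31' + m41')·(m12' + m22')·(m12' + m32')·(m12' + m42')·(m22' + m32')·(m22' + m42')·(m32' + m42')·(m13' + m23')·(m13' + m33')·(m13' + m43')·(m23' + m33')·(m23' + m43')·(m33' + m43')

No

Try m11 = 0.
Try m12 = 1.
(m22') alone gives m22 = 0.
(m32') alone gives m32 = 0.
(m42') alone gives m42 = 0.
Try m21 = 1.
(m31') alone gives m31 = 0.
(m33) alone gives m33 = 1.
(m41') alone gives m41 = 0.
(m43) alone gives m43 = 1.
Now (m43') is unsatisfied and unit — conflict.
Undo m21 and try m21 = 0.
(m23) alone gives m23 = 1.
(m13') alone gives m13 = 0.
(m33') alone gives m33 = 0.
(m31) alone gives m31 = 1.
(m41') alone gives m41 = 0.
(m43) alone gives m43 = 1.
Now (m43') is unsatisfied and unit — conflict.
Either choice for m21 ends in contradiction.
Undo m12 and try m12 = 0.
(m13) alone gives m13 = 1.
(m23') alone gives m23 = 0.
(m33') alone gives m33 = 0.
(m43') alone gives m43 = 0.
Try m21 = 1.
(m31') alone gives m31 = 0.
(m32) alone gives m32 = 1.
(m41') alone gives m41 = 0.
(m42) alone gives m42 = 1.
Now (m42') is unsatisfied and unit — conflict.
Undo m21 and try m21 = 0.
(m22) alone gives m22 = 1.
(m32') alone gives m32 = 0.
(m31) alone gives m31 = 1.
(m41') alone gives m41 = 0.
(m42) alone gives m42 = 1.
Now (m42') is unsatisfied and unit — conflict.
Either choice for m21 ends in contradiction.
Either choice for m12 ends in contradiction.
Undo m11 and try m11 = 1.
(m21') alone gives m21 = 0.
(m31') alone gives m31 = 0.
(m41') alone gives m41 = 0.
Try m22 = 1.
(m12') alone gives m12 = 0.
(m32') alone gives m32 = 0.
(m33) alone gives m33 = 1.
(m42') alone gives m42 = 0.
(m43) alone gives m43 = 1.
Now (m43') is unsatisfied and unit — conflict.
Undo m22 and try m22 = 0.
(m23) alone gives m23 = 1.
(m13') alone gives m13 = 0.
(m33') alone gives m33 = 0.
(m32) alone gives m32 = 1.
(m12') alone gives m12 = 0.
(m42') alone gives m42 = 0.
(m43) alone gives m43 = 1.
Now (m43') is unsatisfied and unit — conflict.
Either choice for m22 ends in contradiction.
Either choice for m11 ends in contradiction.
No assignment satisfies every clause.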